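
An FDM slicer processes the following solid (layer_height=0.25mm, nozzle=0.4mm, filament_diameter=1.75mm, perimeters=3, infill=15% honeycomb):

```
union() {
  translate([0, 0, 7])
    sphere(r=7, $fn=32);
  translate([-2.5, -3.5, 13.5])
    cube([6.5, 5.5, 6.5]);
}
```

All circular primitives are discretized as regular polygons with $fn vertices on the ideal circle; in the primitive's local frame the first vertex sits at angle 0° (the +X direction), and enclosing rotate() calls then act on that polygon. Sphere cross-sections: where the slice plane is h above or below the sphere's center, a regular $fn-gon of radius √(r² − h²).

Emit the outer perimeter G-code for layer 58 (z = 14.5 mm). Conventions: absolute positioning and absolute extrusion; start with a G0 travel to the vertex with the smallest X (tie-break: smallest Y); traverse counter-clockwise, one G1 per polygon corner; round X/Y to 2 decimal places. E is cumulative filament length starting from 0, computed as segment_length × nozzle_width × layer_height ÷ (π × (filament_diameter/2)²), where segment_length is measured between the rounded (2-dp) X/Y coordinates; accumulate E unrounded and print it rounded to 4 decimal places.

G0 X-2.50 Y-3.50 Z14.50
G1 X4.00 Y-3.50 E0.2702
G1 X4.00 Y2.00 E0.4989
G1 X-2.50 Y2.00 E0.7691
G1 X-2.50 Y-3.50 E0.9978

At z = 14.5 mm: the sphere is absent (|z−center|=7.500 > r=7); the 6.5×5.5 cube at (-2.5, -3.5) contributes its full rectangle; Combining (union): only the 6.5×5.5 cube at (-2.5, -3.5) is present, so the union is just that shape — 1 connected region. The outline is a single polygon with 4 vertices. Extrusion per mm of travel: 0.4 × 0.25 / (π × 0.875²) = 0.041575. Accumulating E over each segment gives final E = 0.9978.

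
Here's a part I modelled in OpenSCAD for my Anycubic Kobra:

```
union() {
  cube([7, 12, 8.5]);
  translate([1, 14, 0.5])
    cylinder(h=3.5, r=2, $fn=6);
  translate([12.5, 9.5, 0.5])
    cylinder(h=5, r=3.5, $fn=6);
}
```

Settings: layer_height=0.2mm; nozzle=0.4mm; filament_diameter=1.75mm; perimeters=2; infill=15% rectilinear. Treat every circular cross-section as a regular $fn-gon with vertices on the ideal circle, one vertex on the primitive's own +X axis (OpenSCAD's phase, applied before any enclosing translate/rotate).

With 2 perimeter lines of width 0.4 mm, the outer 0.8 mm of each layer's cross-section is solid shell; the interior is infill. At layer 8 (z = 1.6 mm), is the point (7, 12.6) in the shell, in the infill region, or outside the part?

outside

At z = 1.6 mm: the cube is present — its section is the full 7×12 rectangle; the r=2 cylinder at (1, 14) contributes a regular 6-gon of circumradius 2; the cylinder at (12.5, 9.5): section is a regular 6-gon, circumradius r=3.5; Combining (union): the 3 present regions are separate (no shared area or edge), so areas and boundary lengths simply add and each stays a separate island — 3 connected regions. Overall, the cross-section has 3 separate islands. The nearest boundary edge runs (7.00, 12.00)→(7.00, 0.00); distance from the point to it = 0.60 mm. The point is not inside any of the regions above, so it lies outside the cross-section (0.60 mm from the nearest boundary).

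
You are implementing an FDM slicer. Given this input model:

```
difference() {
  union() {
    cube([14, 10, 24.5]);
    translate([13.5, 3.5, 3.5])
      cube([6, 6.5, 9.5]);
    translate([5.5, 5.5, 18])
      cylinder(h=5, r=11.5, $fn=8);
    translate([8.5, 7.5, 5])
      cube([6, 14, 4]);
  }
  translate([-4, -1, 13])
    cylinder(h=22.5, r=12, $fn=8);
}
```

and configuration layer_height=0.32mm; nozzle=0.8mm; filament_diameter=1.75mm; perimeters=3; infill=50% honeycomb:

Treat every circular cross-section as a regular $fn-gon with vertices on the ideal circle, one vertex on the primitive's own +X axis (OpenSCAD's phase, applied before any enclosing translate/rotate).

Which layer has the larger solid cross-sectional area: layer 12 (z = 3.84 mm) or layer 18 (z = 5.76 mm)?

Layer 12 (z = 3.84): the cube is present — its section is the full 14×10 rectangle (area 140.00 mm²); the cube at (13.5, 3.5) is present — its section is the full 6×6.5 rectangle (area 39.00 mm²); the cylinder at (5.5, 5.5) is absent (z outside [18, 23]); the cube at (8.5, 7.5) is absent (z outside [5, 9]); Combining (union): the regions partially overlap — summed areas 179.00 mm² minus the doubly-counted overlap 3.25 mm² gives 175.75 mm² — area = 175.75 mm²; the cylinder at (-4, -1) is not intersected at this z (z outside [13, 35.5]); After the difference (first − rest): none of the subtracted shapes is present at this height, so that combined region is unchanged — area = 175.75 mm². So its area = 175.75 mm². Layer 18 (z = 5.76): the cube is present — its section is the full 14×10 rectangle (area 140.00 mm²); the cube at (13.5, 3.5) (footprint 6×6.5) is included at this height (area 39.00 mm²); the cylinder at (5.5, 5.5) is absent (z outside [18, 23]); the cube at (8.5, 7.5) is present — its section is the full 6×14 rectangle (area 84.00 mm²); Taking the union: the regions partially overlap — summed areas 263.00 mm² minus the doubly-counted overlap 18.25 mm² gives 244.75 mm² — area = 244.75 mm²; the cylinder at (-4, -1) is not intersected at this z (z outside [13, 35.5]); Subtracting the remaining from the first: none of the subtracted shapes is present at this height, so the result so far is unchanged — area = 244.75 mm². So its area = 244.75 mm². Layer 18 is larger (244.75 vs 175.75 mm²).

layer 18 (z = 5.76 mm)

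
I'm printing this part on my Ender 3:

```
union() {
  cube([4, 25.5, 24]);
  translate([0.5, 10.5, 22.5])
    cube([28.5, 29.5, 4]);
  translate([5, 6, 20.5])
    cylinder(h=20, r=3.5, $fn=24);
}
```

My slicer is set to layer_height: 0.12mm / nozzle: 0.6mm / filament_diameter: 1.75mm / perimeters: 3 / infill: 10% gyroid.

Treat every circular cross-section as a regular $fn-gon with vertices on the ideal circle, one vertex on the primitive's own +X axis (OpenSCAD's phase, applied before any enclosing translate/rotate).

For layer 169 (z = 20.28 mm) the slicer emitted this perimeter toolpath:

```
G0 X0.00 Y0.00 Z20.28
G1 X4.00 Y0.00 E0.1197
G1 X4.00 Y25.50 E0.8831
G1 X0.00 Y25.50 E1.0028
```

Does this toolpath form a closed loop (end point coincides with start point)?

no

Start point (G0): (0.00, 0.00). End point (last G1): the path does not return to the start — open.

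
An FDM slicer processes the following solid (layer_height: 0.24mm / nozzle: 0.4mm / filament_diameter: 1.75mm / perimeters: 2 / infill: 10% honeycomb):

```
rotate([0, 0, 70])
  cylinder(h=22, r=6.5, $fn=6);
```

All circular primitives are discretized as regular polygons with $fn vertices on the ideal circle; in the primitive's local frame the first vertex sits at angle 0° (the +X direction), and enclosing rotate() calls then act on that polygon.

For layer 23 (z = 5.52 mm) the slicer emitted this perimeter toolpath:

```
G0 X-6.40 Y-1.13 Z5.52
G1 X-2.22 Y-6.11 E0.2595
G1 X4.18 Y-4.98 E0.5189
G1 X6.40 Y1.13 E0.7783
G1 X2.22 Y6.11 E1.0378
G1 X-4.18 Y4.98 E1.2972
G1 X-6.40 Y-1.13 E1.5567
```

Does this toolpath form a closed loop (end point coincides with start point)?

yes

Start point (G0): (-6.40, -1.13). End point (last G1): the path returns to the start — closed.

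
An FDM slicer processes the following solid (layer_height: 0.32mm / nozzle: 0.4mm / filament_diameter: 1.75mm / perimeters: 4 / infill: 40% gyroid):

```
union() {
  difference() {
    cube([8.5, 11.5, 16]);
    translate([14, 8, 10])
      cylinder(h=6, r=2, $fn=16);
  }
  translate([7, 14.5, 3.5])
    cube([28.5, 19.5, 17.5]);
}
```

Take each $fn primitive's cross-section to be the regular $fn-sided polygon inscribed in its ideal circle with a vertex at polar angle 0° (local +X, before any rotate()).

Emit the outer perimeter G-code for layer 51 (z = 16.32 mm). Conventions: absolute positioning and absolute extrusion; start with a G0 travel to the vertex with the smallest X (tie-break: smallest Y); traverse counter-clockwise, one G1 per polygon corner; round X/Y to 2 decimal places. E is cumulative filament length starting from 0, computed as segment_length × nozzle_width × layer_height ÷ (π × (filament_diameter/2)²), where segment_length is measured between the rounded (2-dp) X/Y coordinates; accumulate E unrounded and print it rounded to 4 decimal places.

At z = 16.32 mm: the cube is not intersected at this z (z outside [0, 16]); the cylinder at (14, 8) is not intersected at this z (z outside [10, 16]); Subtracting the remaining from the first: the first operand is absent here, so nothing remains; the cube at (7, 14.5) is present — its section is the full 28.5×19.5 rectangle; Combining (union): only the 28.5×19.5 cube at (7, 14.5) is present, so the union is just that shape — 1 connected region. The outline is a single polygon with 4 vertices. Extrusion per mm of travel: 0.4 × 0.32 / (π × 0.875²) = 0.053216. Accumulating E over each segment gives final E = 5.1088.

G0 X7.00 Y14.50 Z16.32
G1 X35.50 Y14.50 E1.5167
G1 X35.50 Y34.00 E2.5544
G1 X7.00 Y34.00 E4.0710
G1 X7.00 Y14.50 E5.1088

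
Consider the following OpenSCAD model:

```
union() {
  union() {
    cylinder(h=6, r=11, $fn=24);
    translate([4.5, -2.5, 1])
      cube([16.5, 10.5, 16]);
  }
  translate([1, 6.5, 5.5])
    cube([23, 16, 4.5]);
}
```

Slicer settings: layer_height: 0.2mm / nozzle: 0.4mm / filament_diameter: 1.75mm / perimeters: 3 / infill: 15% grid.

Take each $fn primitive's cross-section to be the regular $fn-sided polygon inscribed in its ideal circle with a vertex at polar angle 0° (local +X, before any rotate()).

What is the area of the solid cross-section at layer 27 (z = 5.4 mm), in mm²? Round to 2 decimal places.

At z = 5.4 mm: the r=11 cylinder contributes a regular 24-gon of circumradius 11 (area = (24/2)·11.000²·sin(360°/24) = 375.81 mm²); the 16.5×10.5 cube at (4.5, -2.5) contributes its full rectangle (area 173.25 mm²); Taking the union: the regions partially overlap — summed areas 549.06 mm² minus the doubly-counted overlap 58.76 mm² gives 490.30 mm² — area = 490.30 mm²; the cube at (1, 6.5) is not intersected at this z (z outside [5.5, 10]); Merging all regions: only the result so far is present, so the union is just that shape — area = 490.30 mm². Overall, the cross-section is a single solid region. Net area = 490.30 mm².

490.30 mm²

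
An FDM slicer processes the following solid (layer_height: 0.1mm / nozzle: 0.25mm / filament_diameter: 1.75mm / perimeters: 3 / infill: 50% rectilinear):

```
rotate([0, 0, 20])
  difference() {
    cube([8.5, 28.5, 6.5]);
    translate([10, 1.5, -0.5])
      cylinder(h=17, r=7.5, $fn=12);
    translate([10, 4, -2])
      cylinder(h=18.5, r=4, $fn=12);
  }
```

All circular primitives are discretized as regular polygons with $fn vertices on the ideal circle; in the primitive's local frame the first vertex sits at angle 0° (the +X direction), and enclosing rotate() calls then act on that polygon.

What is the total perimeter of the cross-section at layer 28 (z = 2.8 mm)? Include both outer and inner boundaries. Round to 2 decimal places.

71.45 mm

At z = 2.8 mm: the cube (footprint 8.5×28.5) is included at this height (perimeter 74.00 mm); the r=7.5 cylinder at (10, 1.5) contributes a regular 12-gon of circumradius 7.5 (perimeter = 2·12·7.500·sin(180°/12) = 46.59 mm); the r=4 cylinder at (10, 4) contributes a regular 12-gon of circumradius 4 (perimeter = 2·12·4.000·sin(180°/12) = 24.85 mm); After the difference (first − rest): starting from the 8.5×28.5 cube, the r=7.5 cylinder at (10, 1.5) partially overlaps it — only the 39.94 mm² overlap (of its 168.75 mm²) is removed, clipping the outline; the r=4 cylinder at (10, 4) misses the remaining region (no effect) — boundary = 71.45 mm; (whole slice rotated 20° about Z — lengths, areas and connectivity unchanged). Overall, the cross-section is a single solid region. Total boundary length (outer) = 71.45 mm.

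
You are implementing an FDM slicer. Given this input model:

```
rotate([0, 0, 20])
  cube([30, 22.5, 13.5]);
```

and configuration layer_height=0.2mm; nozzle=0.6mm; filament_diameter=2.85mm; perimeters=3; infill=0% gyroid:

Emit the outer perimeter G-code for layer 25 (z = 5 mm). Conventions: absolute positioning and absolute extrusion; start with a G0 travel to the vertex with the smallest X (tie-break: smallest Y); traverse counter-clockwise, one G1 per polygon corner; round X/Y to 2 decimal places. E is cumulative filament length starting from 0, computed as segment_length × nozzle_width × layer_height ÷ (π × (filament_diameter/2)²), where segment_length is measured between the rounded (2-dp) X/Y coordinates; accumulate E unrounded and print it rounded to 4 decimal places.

At z = 5 mm: the 30×22.5 cube contributes its full rectangle; (whole slice rotated 20° about Z — lengths, areas and connectivity unchanged). The outline is a single polygon with 4 vertices. Extrusion per mm of travel: 0.6 × 0.2 / (π × 1.425²) = 0.018811. Accumulating E over each segment gives final E = 1.9751.

G0 X-7.70 Y21.14 Z5.00
G1 X0.00 Y0.00 E0.4232
G1 X28.19 Y10.26 E0.9875
G1 X20.50 Y31.40 E1.4107
G1 X-7.70 Y21.14 E1.9751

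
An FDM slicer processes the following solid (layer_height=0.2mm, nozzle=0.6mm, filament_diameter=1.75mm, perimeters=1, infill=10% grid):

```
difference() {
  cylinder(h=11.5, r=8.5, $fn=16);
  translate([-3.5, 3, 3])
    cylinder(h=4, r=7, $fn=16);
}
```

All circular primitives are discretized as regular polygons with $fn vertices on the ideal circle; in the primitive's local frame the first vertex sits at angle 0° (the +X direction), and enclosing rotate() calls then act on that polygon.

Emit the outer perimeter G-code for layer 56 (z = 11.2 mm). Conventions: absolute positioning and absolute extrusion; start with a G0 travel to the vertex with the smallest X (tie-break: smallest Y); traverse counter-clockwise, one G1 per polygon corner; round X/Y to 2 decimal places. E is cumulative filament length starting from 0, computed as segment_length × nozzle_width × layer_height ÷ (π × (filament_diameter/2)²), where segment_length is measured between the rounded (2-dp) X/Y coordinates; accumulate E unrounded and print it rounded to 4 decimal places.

G0 X-8.50 Y0.00 Z11.20
G1 X-7.85 Y-3.25 E0.1654
G1 X-6.01 Y-6.01 E0.3308
G1 X-3.25 Y-7.85 E0.4963
G1 X0.00 Y-8.50 E0.6617
G1 X3.25 Y-7.85 E0.8270
G1 X6.01 Y-6.01 E0.9925
G1 X7.85 Y-3.25 E1.1580
G1 X8.50 Y0.00 E1.3234
G1 X7.85 Y3.25 E1.4887
G1 X6.01 Y6.01 E1.6542
G1 X3.25 Y7.85 E1.8197
G1 X0.00 Y8.50 E1.9851
G1 X-3.25 Y7.85 E2.1504
G1 X-6.01 Y6.01 E2.3159
G1 X-7.85 Y3.25 E2.4814
G1 X-8.50 Y0.00 E2.6468

At z = 11.2 mm: the r=8.5 cylinder gives a regular 16-gon of circumradius 8.5 (constant along its height); the cylinder at (-3.5, 3) does not reach this height (z outside [3, 7]); Taking the first minus the rest: none of the subtracted shapes is present at this height, so the r=8.5 cylinder is unchanged — 1 connected region. The outline is a single polygon with 16 vertices. Extrusion per mm of travel: 0.6 × 0.2 / (π × 0.875²) = 0.049890. Accumulating E over each segment gives final E = 2.6468.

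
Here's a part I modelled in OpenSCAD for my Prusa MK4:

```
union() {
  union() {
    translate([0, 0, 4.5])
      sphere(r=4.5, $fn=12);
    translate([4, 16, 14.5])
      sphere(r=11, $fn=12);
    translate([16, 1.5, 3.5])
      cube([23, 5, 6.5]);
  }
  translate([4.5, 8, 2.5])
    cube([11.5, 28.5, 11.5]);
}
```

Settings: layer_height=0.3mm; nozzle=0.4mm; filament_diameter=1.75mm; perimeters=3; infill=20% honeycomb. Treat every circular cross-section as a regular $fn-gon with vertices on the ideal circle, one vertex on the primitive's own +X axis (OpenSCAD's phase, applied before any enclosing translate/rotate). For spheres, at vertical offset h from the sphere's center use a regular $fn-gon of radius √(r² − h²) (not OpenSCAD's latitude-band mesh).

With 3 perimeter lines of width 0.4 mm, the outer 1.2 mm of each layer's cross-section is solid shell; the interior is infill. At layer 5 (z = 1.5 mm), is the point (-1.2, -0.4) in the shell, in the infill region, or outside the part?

infill

At z = 1.5 mm: the r=4.5 sphere slices to a regular 12-gon of circumradius 3.354 (√(r²−h²) with h=3 from center); the sphere at (4, 16) is absent (|z−center|=13.000 > r=11); the cube at (16, 1.5) does not reach this height (z outside [3.5, 10]); Taking the union: only the r=4.5 sphere is present, so the union is just that shape — 1 connected region; the cube at (4.5, 8) does not reach this height (z outside [2.5, 14]); Taking the union: only the result so far is present, so the union is just that shape — 1 connected region. Overall, the cross-section is a single solid region. The nearest boundary edge runs (-3.35, 0.00)→(-2.90, -1.68); distance from the point to it = 1.98 mm. The point is inside the cross-section and 1.98 mm from the nearest boundary — more than the 1.2 mm shell width (3 × 0.4), so it's in the infill interior.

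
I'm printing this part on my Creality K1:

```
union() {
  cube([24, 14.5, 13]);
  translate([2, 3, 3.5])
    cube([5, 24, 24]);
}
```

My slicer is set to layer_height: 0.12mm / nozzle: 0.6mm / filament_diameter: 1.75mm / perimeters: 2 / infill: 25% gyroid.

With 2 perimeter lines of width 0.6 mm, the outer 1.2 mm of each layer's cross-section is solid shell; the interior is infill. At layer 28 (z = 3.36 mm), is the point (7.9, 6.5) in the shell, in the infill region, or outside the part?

infill

At z = 3.36 mm: the 24×14.5 cube contributes its full rectangle; the cube at (2, 3) does not reach this height (z outside [3.5, 27.5]); Taking the union: only the 24×14.5 cube is present, so the union is just that shape — 1 connected region. Overall, the cross-section is a single solid region. The nearest boundary edge runs (0.00, 0.00)→(24.00, 0.00); distance from the point to it = 6.50 mm. The point is inside the cross-section and 6.50 mm from the nearest boundary — more than the 1.2 mm shell width (2 × 0.6), so it's in the infill interior.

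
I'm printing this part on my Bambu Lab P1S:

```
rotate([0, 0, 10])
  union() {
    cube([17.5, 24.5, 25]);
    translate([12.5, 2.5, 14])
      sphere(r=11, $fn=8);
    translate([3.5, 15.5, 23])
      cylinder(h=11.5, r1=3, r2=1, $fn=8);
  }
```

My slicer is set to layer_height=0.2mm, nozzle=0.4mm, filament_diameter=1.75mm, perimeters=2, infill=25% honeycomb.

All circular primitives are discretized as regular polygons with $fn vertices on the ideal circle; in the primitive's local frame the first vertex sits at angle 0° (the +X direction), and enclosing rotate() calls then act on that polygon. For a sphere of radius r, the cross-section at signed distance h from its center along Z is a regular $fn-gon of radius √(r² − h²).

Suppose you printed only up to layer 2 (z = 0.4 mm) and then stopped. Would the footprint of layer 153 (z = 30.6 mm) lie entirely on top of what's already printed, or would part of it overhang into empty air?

entirely on top

Compare the two slices. At z = 0.4: the 17.5×24.5 cube contributes its full rectangle (area 428.75 mm²); the sphere at (12.5, 2.5) does not reach this height (|z−center|=13.600 > r=11); the cone at (3.5, 15.5) is not intersected at this z (z outside [23, 34.5]); Combining (union): only the 17.5×24.5 cube is present, so the union is just that shape — area = 428.75 mm²; (rotated 10° about Z; rotation is an isometry so areas/perimeters/island counts are preserved). At z = 30.6: the cube is not intersected at this z (z outside [0, 25]); the sphere at (12.5, 2.5) does not reach this height (|z−center|=16.600 > r=11); the cone at (3.5, 15.5) contributes a regular 8-gon of circumradius 1.678 (interpolated between r1=3 and r2=1 at t=0.661) (area = (8/2)·1.678²·sin(360°/8) = 7.97 mm²); Combining (union): only the cone at (3.5, 15.5) is present, so the union is just that shape — area = 7.97 mm²; (rotated 10° about Z; rotation is an isometry so areas/perimeters/island counts are preserved). Checking containment: the cross-section at z = 30.6 is a subset of the cross-section at z = 0.4.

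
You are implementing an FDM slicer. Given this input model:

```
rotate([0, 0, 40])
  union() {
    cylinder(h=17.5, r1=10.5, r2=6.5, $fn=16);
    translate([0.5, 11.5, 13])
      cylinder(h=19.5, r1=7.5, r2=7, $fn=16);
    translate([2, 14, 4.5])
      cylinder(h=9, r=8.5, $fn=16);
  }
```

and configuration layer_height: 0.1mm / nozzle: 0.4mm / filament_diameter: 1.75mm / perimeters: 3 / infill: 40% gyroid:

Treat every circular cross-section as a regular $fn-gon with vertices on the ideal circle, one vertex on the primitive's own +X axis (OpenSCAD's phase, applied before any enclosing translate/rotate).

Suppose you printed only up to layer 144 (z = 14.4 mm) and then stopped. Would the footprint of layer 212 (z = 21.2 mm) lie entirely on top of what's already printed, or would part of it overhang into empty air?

entirely on top

Compare the two slices. At z = 14.4: the cone: at t=0.823 of its height the radius interpolates to r₁+(r₂−r₁)t = 7.209, giving a regular 16-gon of that circumradius (area = (16/2)·7.209²·sin(360°/16) = 159.08 mm²); the cone at (0.5, 11.5) contributes a regular 16-gon of circumradius 7.464 (interpolated between r1=7.5 and r2=7 at t=0.072) (area = (16/2)·7.464²·sin(360°/16) = 170.56 mm²); the cylinder at (2, 14) is absent (z outside [4.5, 13.5]); Combining (union): the regions partially overlap — summed areas 329.65 mm² minus the doubly-counted overlap 17.76 mm² gives 311.89 mm² — area = 311.89 mm²; (whole slice rotated 40° about Z — lengths, areas and connectivity unchanged). At z = 21.2: the cone is absent (z outside [0, 17.5]); the cone at (0.5, 11.5): at t=0.421 of its height the radius interpolates to r₁+(r₂−r₁)t = 7.290, giving a regular 16-gon of that circumradius (area = (16/2)·7.290²·sin(360°/16) = 162.69 mm²); the cylinder at (2, 14) does not reach this height (z outside [4.5, 13.5]); Taking the union: only the cone at (0.5, 11.5) is present, so the union is just that shape — area = 162.69 mm²; (rotated 40° about Z; rotation is an isometry so areas/perimeters/island counts are preserved). Checking containment: the cross-section at z = 21.2 is a subset of the cross-section at z = 14.4.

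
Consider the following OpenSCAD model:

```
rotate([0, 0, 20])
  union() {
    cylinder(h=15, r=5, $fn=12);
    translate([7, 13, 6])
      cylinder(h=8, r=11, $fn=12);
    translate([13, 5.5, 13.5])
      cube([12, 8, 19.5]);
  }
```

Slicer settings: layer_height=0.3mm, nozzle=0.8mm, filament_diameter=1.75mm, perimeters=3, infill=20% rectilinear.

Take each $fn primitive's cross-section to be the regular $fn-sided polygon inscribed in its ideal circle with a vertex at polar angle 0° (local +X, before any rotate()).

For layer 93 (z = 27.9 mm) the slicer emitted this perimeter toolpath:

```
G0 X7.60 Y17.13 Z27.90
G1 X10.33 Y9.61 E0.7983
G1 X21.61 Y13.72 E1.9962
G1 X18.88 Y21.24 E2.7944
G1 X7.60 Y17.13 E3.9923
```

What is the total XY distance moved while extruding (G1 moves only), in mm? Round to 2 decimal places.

40.01 mm

Sum the Euclidean lengths of each G1 segment: total = 40.01 mm.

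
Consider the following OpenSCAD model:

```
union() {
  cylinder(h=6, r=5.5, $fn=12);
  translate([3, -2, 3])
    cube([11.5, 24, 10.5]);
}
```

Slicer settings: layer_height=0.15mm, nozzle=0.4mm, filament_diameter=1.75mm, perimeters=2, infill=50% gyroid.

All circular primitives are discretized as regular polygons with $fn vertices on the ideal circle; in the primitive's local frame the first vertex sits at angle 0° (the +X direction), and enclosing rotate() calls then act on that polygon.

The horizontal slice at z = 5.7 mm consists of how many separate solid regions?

At z = 5.7 mm: the r=5.5 cylinder contributes a regular 12-gon of circumradius 5.5; the cube at (3, -2) is present — its section is the full 11.5×24 rectangle; Combining (union): the regions partially overlap (shared area 11.88 mm²), so overlapping operands fuse into one piece — 1 connected region. The result has 1 disconnected region.

1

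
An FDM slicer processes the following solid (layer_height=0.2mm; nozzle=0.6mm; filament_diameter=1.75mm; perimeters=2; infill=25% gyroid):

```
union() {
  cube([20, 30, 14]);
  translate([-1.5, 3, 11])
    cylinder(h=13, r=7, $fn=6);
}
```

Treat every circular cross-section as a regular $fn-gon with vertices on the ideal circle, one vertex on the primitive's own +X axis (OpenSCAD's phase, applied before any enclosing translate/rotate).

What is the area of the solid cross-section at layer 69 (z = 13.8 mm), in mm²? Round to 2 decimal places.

At z = 13.8 mm: the cube is present — its section is the full 20×30 rectangle (area 600.00 mm²); the r=7 cylinder at (-1.5, 3) contributes a regular 6-gon of circumradius 7 (area = (6/2)·7.000²·sin(360°/6) = 127.31 mm²); Merging all regions: the regions partially overlap — summed areas 727.31 mm² minus the doubly-counted overlap 36.64 mm² gives 690.67 mm² — area = 690.67 mm². Overall, the cross-section is a single solid region. Net area = 690.67 mm².

690.67 mm²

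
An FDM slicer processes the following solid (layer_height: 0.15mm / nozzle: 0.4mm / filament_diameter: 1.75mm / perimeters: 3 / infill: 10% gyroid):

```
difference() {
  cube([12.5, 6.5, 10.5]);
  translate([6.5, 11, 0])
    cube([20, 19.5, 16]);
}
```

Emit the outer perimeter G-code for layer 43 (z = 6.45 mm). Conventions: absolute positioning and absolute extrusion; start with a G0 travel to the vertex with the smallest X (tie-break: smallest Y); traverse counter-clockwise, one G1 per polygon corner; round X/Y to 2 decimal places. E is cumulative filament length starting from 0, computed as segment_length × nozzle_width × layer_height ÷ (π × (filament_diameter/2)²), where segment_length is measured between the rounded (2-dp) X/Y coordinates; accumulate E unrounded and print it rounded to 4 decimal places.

G0 X0.00 Y0.00 Z6.45
G1 X12.50 Y0.00 E0.3118
G1 X12.50 Y6.50 E0.4740
G1 X0.00 Y6.50 E0.7858
G1 X0.00 Y0.00 E0.9479

At z = 6.45 mm: the cube is present — its section is the full 12.5×6.5 rectangle; the 20×19.5 cube at (6.5, 11) contributes its full rectangle; Subtracting the remaining from the first: starting from the 12.5×6.5 cube, the 20×19.5 cube at (6.5, 11) misses the remaining region (no effect) — 1 connected region. The outline is a single polygon with 4 vertices. Extrusion per mm of travel: 0.4 × 0.15 / (π × 0.875²) = 0.024945. Accumulating E over each segment gives final E = 0.9479.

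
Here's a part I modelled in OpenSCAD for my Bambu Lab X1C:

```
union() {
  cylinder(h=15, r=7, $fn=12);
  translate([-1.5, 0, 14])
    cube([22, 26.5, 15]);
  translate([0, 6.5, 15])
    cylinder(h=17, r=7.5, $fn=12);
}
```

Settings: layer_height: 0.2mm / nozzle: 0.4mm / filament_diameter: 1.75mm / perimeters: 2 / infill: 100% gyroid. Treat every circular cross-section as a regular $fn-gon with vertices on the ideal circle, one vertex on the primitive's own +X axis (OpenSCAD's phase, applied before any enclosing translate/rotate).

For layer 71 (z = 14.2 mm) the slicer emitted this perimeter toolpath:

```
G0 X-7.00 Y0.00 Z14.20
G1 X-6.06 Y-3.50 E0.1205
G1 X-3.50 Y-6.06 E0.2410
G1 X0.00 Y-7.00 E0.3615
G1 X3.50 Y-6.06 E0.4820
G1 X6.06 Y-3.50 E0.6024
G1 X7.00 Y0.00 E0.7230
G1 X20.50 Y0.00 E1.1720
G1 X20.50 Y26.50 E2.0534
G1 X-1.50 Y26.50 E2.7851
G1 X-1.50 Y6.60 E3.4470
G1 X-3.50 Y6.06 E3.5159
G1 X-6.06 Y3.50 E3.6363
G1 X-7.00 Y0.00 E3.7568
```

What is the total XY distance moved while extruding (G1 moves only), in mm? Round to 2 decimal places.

112.95 mm

Sum the Euclidean lengths of each G1 segment: total = 112.95 mm.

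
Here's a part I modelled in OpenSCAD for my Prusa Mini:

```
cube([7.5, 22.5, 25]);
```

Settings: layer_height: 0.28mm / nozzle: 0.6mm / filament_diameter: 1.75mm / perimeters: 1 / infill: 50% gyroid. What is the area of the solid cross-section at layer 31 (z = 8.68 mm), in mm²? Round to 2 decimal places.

At z = 8.68 mm: the cube (footprint 7.5×22.5) is included at this height (area 168.75 mm²). Overall, the cross-section is a single solid region. Net area = 168.75 mm².

168.75 mm²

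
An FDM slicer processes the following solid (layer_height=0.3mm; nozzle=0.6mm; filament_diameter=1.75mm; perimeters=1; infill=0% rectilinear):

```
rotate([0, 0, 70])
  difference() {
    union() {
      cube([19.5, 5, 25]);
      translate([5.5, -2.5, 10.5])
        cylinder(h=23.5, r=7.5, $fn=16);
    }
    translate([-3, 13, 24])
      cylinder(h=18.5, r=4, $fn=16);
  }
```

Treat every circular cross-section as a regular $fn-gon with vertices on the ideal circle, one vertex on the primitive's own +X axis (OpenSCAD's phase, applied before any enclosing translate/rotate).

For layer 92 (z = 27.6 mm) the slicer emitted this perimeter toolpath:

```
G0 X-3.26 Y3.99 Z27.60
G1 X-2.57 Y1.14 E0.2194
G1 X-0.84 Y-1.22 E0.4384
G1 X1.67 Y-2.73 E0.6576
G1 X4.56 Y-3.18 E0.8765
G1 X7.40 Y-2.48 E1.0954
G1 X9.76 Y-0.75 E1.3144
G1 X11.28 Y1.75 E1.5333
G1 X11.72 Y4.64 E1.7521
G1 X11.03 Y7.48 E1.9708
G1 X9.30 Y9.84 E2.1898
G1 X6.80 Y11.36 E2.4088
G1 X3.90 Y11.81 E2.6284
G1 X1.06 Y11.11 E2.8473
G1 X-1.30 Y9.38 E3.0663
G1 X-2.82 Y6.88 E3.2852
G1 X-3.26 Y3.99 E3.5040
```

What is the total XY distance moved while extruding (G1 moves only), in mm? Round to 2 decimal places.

Sum the Euclidean lengths of each G1 segment: total = 46.82 mm.

46.82 mm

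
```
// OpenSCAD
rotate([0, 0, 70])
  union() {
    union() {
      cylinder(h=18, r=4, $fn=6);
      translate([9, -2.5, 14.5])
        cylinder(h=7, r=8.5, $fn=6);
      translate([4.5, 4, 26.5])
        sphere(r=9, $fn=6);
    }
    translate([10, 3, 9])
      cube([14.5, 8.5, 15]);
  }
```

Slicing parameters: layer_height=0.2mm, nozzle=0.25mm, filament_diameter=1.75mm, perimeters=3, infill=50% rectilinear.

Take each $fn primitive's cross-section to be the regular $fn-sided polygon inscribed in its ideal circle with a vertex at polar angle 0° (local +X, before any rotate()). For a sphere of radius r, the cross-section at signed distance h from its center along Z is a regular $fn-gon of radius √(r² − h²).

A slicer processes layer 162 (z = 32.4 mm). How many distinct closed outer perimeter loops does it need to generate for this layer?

1

At z = 32.4 mm: the cylinder is absent (z outside [0, 18]); the cylinder at (9, -2.5) does not reach this height (z outside [14.5, 21.5]); the r=9 sphere at (4.5, 4) contributes a regular 6-gon of circumradius √(9²−5.9²) = 6.796; Taking the union: only the r=9 sphere at (4.5, 4) is present, so the union is just that shape — 1 connected region; the cube at (10, 3) is not intersected at this z (z outside [9, 24]); Merging all regions: only the result so far is present, so the union is just that shape — 1 connected region; (whole slice rotated 70° about Z — lengths, areas and connectivity unchanged). The result has 1 disconnected region.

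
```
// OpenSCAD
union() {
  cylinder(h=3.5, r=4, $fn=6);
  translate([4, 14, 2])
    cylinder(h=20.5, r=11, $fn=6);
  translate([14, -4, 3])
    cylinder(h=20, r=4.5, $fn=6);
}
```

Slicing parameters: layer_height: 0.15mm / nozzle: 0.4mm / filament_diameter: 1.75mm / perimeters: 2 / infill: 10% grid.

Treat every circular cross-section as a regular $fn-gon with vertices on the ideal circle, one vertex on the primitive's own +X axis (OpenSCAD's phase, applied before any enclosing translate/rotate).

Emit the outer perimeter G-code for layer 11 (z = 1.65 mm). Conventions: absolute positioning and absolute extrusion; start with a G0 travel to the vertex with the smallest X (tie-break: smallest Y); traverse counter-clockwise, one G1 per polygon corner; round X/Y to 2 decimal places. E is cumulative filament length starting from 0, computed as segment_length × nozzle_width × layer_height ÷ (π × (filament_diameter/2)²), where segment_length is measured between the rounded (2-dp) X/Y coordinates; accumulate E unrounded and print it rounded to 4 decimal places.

At z = 1.65 mm: the r=4 cylinder contributes a regular 6-gon of circumradius 4; the cylinder at (4, 14) is absent (z outside [2, 22.5]); the cylinder at (14, -4) does not reach this height (z outside [3, 23]); Combining (union): only the r=4 cylinder is present, so the union is just that shape — 1 connected region. The outline is a single polygon with 6 vertices. Extrusion per mm of travel: 0.4 × 0.15 / (π × 0.875²) = 0.024945. Accumulating E over each segment gives final E = 0.5983.

G0 X-4.00 Y0.00 Z1.65
G1 X-2.00 Y-3.46 E0.0997
G1 X2.00 Y-3.46 E0.1995
G1 X4.00 Y0.00 E0.2992
G1 X2.00 Y3.46 E0.3989
G1 X-2.00 Y3.46 E0.4986
G1 X-4.00 Y0.00 E0.5983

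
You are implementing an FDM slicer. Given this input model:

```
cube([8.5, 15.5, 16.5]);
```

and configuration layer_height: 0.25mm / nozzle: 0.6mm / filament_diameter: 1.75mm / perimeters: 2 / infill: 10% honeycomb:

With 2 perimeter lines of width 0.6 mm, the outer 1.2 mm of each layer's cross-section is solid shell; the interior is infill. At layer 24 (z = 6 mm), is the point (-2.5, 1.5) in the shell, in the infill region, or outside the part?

outside

At z = 6 mm: the 8.5×15.5 cube contributes its full rectangle. Overall, the cross-section is a single solid region. The nearest boundary edge runs (0.00, 15.50)→(0.00, 0.00); distance from the point to it = 2.50 mm. The point is not inside any of the regions above, so it lies outside the cross-section (2.50 mm from the nearest boundary).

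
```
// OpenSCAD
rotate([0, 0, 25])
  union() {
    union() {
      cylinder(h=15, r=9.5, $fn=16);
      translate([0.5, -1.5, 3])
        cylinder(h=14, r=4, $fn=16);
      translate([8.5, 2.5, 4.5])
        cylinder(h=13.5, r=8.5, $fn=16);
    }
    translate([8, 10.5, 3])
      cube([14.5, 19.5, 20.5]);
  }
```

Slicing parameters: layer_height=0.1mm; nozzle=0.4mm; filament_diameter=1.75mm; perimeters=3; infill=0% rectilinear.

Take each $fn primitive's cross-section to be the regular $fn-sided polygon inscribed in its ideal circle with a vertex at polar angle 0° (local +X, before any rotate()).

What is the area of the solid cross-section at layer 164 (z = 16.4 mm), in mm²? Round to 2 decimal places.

534.19 mm²

At z = 16.4 mm: the cylinder is not intersected at this z (z outside [0, 15]); the r=4 cylinder at (0.5, -1.5) gives a regular 16-gon of circumradius 4 (constant along its height) (area = (16/2)·4.000²·sin(360°/16) = 48.98 mm²); the r=8.5 cylinder at (8.5, 2.5) contributes a regular 16-gon of circumradius 8.5 (area = (16/2)·8.500²·sin(360°/16) = 221.19 mm²); Merging all regions: the regions partially overlap — summed areas 270.17 mm² minus the doubly-counted overlap 17.88 mm² gives 252.30 mm² — area = 252.30 mm²; the 14.5×19.5 cube at (8, 10.5) contributes its full rectangle (area 282.75 mm²); Combining (union): the regions partially overlap — summed areas 535.05 mm² minus the doubly-counted overlap 0.85 mm² gives 534.19 mm² — area = 534.19 mm²; (rotated 25° about Z; rotation is an isometry so areas/perimeters/island counts are preserved). Overall, the cross-section is a single solid region. Net area = 534.19 mm².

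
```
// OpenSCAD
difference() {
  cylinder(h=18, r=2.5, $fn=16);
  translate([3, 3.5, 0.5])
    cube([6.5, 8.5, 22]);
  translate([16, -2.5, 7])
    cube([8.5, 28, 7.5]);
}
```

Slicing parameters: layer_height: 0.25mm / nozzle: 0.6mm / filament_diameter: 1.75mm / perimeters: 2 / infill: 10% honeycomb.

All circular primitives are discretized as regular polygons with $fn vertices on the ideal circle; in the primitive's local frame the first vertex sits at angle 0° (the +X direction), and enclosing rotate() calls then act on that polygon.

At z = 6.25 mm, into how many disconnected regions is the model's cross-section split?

1

At z = 6.25 mm: the r=2.5 cylinder gives a regular 16-gon of circumradius 2.5 (constant along its height); the 6.5×8.5 cube at (3, 3.5) contributes its full rectangle; the cube at (16, -2.5) is absent (z outside [7, 14.5]); Taking the first minus the rest: starting from the r=2.5 cylinder, the 6.5×8.5 cube at (3, 3.5) misses the remaining region (no effect) — 1 connected region. The result has 1 disconnected region.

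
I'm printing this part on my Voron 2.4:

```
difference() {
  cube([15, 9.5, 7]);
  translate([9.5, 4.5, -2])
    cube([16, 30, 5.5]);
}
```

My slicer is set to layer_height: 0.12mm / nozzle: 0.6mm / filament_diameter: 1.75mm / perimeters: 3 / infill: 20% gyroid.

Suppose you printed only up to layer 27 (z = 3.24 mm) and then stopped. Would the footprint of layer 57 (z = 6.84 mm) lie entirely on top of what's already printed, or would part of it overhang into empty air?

Compare the two slices. At z = 3.24: the cube (footprint 15×9.5) is included at this height (area 142.50 mm²); the 16×30 cube at (9.5, 4.5) contributes its full rectangle (area 480.00 mm²); After the difference (first − rest): starting from the 15×9.5 cube (142.50 mm²), the 16×30 cube at (9.5, 4.5) partially overlaps it — only the 27.50 mm² overlap (of its 480.00 mm²) is removed, clipping the outline — area = 115.00 mm². At z = 6.84: the 15×9.5 cube contributes its full rectangle (area 142.50 mm²); the cube at (9.5, 4.5) is absent (z outside [-2, 3.5]); Subtracting the remaining from the first: none of the subtracted shapes is present at this height, so the 15×9.5 cube is unchanged — area = 142.50 mm². Checking containment: at z = 6.84 the cross-section extends beyond the z = 3.24 cross-section by about 27.50 mm².

part overhangs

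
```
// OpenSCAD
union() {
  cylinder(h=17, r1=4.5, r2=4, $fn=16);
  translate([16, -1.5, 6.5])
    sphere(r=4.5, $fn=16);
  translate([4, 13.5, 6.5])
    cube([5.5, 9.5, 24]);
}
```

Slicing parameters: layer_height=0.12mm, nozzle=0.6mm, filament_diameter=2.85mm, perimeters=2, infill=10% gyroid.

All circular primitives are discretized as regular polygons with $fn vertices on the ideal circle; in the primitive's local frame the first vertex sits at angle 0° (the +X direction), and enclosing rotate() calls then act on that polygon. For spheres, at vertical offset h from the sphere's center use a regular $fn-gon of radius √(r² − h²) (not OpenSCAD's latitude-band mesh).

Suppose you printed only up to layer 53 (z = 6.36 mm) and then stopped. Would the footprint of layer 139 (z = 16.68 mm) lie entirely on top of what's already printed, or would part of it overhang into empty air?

Compare the two slices. At z = 6.36: the cone: at t=0.374 of its height the radius interpolates to r₁+(r₂−r₁)t = 4.313, giving a regular 16-gon of that circumradius (area = (16/2)·4.313²·sin(360°/16) = 56.95 mm²); the r=4.5 sphere at (16, -1.5) contributes a regular 16-gon of circumradius √(4.5²−0.14²) = 4.498 (area = (16/2)·4.498²·sin(360°/16) = 61.93 mm²); the cube at (4, 13.5) does not reach this height (z outside [6.5, 30.5]); Combining (union): the 2 present regions are separate (no shared area or edge), so areas and boundary lengths simply add and each stays a separate island — area = 118.88 mm². At z = 16.68: the cone: at t=0.981 of its height the radius interpolates to r₁+(r₂−r₁)t = 4.009, giving a regular 16-gon of that circumradius (area = (16/2)·4.009²·sin(360°/16) = 49.21 mm²); the sphere at (16, -1.5) does not reach this height (|z−center|=10.180 > r=4.5); the 5.5×9.5 cube at (4, 13.5) contributes its full rectangle (area 52.25 mm²); Taking the union: the 2 present regions are separate (no shared area or edge), so areas and boundary lengths simply add and each stays a separate island — area = 101.46 mm². Checking containment: at z = 16.68 the cross-section extends beyond the z = 6.36 cross-section by about 52.25 mm².

part overhangs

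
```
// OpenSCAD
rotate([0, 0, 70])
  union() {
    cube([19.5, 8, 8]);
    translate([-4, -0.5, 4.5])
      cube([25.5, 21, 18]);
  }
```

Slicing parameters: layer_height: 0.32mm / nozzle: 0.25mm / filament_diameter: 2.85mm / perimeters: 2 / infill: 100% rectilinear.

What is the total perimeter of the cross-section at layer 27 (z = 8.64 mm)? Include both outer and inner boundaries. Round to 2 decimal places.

93.00 mm

At z = 8.64 mm: the cube is absent (z outside [0, 8]); the 25.5×21 cube at (-4, -0.5) contributes its full rectangle (perimeter 93.00 mm); Combining (union): only the 25.5×21 cube at (-4, -0.5) is present, so the union is just that shape — boundary = 93.00 mm; (rotated 70° about Z; rotation is an isometry so areas/perimeters/island counts are preserved). Overall, the cross-section is a single solid region. Total boundary length (outer) = 93.00 mm.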